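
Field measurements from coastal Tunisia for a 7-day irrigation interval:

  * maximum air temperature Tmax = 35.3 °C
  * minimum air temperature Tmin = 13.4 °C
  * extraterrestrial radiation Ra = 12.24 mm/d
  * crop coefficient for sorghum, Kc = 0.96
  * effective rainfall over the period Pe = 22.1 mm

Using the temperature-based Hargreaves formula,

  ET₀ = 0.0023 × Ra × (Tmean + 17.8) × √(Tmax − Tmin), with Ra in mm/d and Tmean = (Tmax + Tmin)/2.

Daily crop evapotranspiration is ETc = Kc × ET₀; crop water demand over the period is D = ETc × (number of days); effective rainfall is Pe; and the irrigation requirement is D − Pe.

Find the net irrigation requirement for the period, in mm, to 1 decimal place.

15.2 mm

Tmean = (35.3 + 13.4)/2 = 24.35 °C
ET₀ = 0.0023 × 12.24 × (24.35 + 17.8) × √21.9 = 0.0023 × 12.24 × 42.15 × 4.6797 = 5.5530 mm/d
ETc = Kc × ET₀ = 0.96 × 5.5530 = 5.3309 mm/d
Crop demand D = ETc × 7 d = 5.3309 × 7 = 37.316 mm
D − Pe = 37.316 − 22.1 = 15.216 mm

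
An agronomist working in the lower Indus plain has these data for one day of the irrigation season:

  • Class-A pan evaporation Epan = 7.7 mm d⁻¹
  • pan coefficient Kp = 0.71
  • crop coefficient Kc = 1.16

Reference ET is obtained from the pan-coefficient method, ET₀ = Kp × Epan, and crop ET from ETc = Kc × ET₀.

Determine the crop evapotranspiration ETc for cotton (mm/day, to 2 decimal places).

ET₀ = 0.71 × 7.7 = 5.4670 mm/d
ETc = Kc × ET₀ = 1.16 × 5.4670 = 6.3417 mm/d

6.34 mm/day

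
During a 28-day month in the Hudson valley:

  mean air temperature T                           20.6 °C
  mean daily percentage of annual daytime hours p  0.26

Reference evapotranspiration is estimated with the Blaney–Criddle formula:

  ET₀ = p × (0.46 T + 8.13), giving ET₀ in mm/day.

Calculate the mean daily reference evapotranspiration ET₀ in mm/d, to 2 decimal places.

ET₀ = 0.26 × (0.46 × 20.6 + 8.13) = 0.26 × 17.606 = 4.5776 mm/d

4.58 mm/d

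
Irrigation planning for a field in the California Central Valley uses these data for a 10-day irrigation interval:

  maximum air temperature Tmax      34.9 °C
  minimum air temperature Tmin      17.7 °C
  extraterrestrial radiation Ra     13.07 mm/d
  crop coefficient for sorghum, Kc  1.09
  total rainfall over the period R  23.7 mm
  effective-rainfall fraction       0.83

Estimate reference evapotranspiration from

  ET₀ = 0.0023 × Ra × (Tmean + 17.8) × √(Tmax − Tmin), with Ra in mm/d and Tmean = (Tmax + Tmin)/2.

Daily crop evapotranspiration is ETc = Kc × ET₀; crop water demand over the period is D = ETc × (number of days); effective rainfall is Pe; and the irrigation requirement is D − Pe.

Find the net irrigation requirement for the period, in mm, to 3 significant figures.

Tmean = (34.9 + 17.7)/2 = 26.30 °C
ET₀ = 0.0023 × 13.07 × (26.30 + 17.8) × √17.2 = 0.0023 × 13.07 × 44.10 × 4.1473 = 5.4980 mm/d
ETc = Kc × ET₀ = 1.09 × 5.4980 = 5.9928 mm/d
Crop demand D = ETc × 10 d = 5.9928 × 10 = 59.928 mm
Pe = 0.83 × 23.7 = 19.671 mm
D − Pe = 59.928 − 19.671 = 40.257 mm

40.3 mm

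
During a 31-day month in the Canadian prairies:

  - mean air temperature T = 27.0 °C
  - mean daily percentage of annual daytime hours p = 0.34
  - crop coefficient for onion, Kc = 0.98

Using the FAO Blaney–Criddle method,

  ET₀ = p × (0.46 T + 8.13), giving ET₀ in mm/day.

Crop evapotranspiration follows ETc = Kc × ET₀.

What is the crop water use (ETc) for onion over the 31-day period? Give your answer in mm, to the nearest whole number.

212 mm

ET₀ = 0.34 × (0.46 × 27.0 + 8.13) = 0.34 × 20.550 = 6.9870 mm/d
ETc = Kc × ET₀ = 0.98 × 6.9870 = 6.8473 mm/d
Over 31 days: 6.8473 × 31 = 212.266 mm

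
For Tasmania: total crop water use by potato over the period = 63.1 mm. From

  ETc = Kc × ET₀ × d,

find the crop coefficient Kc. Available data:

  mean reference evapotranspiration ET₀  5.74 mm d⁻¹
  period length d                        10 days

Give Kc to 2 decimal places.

ETc = Kc × ET₀ × d  ⇒  Kc = ETc / (ET₀ × d)
Kc = 63.1 / (5.74 × 10) = 63.1 / 57.40 = 1.0993

1.10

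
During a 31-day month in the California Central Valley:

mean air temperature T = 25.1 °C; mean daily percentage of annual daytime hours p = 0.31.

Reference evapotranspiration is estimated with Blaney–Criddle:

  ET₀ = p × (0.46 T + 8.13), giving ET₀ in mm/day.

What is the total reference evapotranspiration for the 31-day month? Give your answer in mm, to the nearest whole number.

189 mm

ET₀ = 0.31 × (0.46 × 25.1 + 8.13) = 0.31 × 19.676 = 6.0996 mm/d
Monthly total = 6.0996 × 31 = 189.088 mm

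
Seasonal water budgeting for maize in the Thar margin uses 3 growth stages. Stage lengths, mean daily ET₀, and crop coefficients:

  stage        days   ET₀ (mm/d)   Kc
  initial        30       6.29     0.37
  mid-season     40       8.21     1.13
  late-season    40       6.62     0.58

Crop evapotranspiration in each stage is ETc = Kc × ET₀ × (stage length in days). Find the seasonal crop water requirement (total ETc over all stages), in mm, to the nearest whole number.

594 mm

initial: 0.37 × 6.29 × 30 = 69.82 mm
mid-season: 1.13 × 8.21 × 40 = 371.09 mm
late-season: 0.58 × 6.62 × 40 = 153.58 mm
Seasonal total = 594.49 mm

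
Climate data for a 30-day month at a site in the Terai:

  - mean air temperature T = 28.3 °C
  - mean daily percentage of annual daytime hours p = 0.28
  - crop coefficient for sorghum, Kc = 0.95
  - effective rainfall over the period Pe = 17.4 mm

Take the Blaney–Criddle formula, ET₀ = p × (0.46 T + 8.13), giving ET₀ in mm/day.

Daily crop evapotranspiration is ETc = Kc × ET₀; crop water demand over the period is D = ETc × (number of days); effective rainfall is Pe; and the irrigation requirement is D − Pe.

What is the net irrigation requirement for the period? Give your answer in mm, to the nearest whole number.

151 mm

ET₀ = 0.28 × (0.46 × 28.3 + 8.13) = 0.28 × 21.148 = 5.9214 mm/d
ETc = Kc × ET₀ = 0.95 × 5.9214 = 5.6253 mm/d
Crop demand D = ETc × 30 d = 5.6253 × 30 = 168.759 mm
D − Pe = 168.759 − 17.4 = 151.359 mm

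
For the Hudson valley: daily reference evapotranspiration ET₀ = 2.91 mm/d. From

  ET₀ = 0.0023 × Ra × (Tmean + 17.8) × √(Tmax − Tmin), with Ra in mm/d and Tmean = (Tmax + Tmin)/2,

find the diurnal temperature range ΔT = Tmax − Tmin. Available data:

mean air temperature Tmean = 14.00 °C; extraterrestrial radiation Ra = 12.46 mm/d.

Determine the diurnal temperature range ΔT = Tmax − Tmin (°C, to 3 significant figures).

√ΔT = ET₀ / [0.0023 × Ra × (Tmean+17.8)] = 2.91 / (0.0023 × 12.46 × 31.80) = 3.1932
ΔT = 3.1932² = 10.197 °C

10.2 °C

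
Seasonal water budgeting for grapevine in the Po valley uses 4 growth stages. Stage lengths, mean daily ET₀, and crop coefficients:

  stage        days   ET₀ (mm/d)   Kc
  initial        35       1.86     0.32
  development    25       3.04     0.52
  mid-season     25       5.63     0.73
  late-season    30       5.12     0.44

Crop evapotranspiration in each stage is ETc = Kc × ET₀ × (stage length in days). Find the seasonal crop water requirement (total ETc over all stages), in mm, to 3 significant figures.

initial: 0.32 × 1.86 × 35 = 20.83 mm
development: 0.52 × 3.04 × 25 = 39.52 mm
mid-season: 0.73 × 5.63 × 25 = 102.75 mm
late-season: 0.44 × 5.12 × 30 = 67.58 mm
Seasonal total = 230.68 mm

231 mm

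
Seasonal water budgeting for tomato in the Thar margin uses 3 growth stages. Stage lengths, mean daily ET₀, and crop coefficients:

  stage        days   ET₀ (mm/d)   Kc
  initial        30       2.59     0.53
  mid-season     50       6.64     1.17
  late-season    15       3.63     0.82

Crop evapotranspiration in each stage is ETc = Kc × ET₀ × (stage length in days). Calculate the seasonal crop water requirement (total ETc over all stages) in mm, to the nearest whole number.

474 mm

initial: 0.53 × 2.59 × 30 = 41.18 mm
mid-season: 1.17 × 6.64 × 50 = 388.44 mm
late-season: 0.82 × 3.63 × 15 = 44.65 mm
Seasonal total = 474.27 mm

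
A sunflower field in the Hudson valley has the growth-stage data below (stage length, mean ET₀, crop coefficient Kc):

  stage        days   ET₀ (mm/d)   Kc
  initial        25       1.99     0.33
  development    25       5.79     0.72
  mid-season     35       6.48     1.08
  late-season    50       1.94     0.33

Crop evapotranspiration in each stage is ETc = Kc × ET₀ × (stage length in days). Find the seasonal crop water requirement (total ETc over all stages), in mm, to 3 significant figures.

398 mm

initial: 0.33 × 1.99 × 25 = 16.42 mm
development: 0.72 × 5.79 × 25 = 104.22 mm
mid-season: 1.08 × 6.48 × 35 = 244.94 mm
late-season: 0.33 × 1.94 × 50 = 32.01 mm
Seasonal total = 397.59 mm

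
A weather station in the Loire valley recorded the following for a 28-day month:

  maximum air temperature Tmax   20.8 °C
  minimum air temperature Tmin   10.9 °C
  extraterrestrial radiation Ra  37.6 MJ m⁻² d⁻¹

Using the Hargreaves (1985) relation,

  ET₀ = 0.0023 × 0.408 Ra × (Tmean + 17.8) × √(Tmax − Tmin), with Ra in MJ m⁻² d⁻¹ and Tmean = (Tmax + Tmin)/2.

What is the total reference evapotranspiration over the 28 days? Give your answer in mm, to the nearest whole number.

Tmean = (20.8 + 10.9)/2 = 15.85 °C
0.408 Ra = 0.408 × 37.6 = 15.3408 mm/d equivalent
ET₀ = 0.0023 × 15.3408 × (15.85 + 17.8) × √9.9 = 0.0023 × 15.3408 × 33.65 × 3.1464 = 3.7357 mm/d
Over 28 days: 3.7357 × 28 = 104.600 mm

105 mm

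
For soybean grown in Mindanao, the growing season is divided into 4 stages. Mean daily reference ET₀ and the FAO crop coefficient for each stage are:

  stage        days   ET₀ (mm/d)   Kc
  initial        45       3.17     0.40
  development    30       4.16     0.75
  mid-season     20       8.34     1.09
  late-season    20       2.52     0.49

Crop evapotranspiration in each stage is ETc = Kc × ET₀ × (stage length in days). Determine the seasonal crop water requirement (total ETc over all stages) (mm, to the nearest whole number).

357 mm

initial: 0.40 × 3.17 × 45 = 57.06 mm
development: 0.75 × 4.16 × 30 = 93.60 mm
mid-season: 1.09 × 8.34 × 20 = 181.81 mm
late-season: 0.49 × 2.52 × 20 = 24.70 mm
Seasonal total = 357.17 mm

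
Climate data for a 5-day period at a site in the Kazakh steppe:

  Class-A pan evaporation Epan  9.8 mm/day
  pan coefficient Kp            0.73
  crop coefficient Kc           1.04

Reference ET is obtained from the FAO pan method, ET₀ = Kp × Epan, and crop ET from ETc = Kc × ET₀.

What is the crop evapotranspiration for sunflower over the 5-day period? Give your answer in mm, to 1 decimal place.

ET₀ = 0.73 × 9.8 = 7.1540 mm/d
ETc = Kc × ET₀ = 1.04 × 7.1540 = 7.4402 mm/d
Over 5 days: 7.4402 × 5 = 37.201 mm

37.2 mm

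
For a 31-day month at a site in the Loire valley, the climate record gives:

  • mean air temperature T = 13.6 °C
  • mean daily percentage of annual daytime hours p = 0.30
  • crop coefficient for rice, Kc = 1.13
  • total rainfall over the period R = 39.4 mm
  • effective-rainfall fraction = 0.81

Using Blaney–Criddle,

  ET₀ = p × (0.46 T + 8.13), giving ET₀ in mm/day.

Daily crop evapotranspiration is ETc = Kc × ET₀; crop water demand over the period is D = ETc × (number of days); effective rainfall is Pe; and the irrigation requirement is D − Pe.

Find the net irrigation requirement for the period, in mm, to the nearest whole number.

ET₀ = 0.30 × (0.46 × 13.6 + 8.13) = 0.30 × 14.386 = 4.3158 mm/d
ETc = Kc × ET₀ = 1.13 × 4.3158 = 4.8769 mm/d
Crop demand D = ETc × 31 d = 4.8769 × 31 = 151.184 mm
Pe = 0.81 × 39.4 = 31.914 mm
D − Pe = 151.184 − 31.914 = 119.270 mm

119 mm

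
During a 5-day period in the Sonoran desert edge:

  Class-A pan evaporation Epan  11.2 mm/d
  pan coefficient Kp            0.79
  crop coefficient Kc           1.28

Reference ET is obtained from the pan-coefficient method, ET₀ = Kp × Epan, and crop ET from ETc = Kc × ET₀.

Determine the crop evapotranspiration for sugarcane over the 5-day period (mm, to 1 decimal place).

56.6 mm

ET₀ = 0.79 × 11.2 = 8.8480 mm/d
ETc = Kc × ET₀ = 1.28 × 8.8480 = 11.3254 mm/d
Over 5 days: 11.3254 × 5 = 56.627 mm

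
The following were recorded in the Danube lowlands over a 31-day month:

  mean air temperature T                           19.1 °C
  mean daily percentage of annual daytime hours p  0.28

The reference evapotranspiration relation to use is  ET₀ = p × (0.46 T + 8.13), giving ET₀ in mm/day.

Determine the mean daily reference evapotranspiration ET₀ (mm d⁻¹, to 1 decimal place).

4.7 mm d⁻¹

ET₀ = 0.28 × (0.46 × 19.1 + 8.13) = 0.28 × 16.916 = 4.7365 mm/d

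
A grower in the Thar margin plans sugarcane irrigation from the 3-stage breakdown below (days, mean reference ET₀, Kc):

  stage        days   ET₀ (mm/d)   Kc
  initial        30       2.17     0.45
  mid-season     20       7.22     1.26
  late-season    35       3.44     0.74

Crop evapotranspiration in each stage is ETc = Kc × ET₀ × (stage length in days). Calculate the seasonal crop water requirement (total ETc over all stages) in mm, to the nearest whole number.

initial: 0.45 × 2.17 × 30 = 29.30 mm
mid-season: 1.26 × 7.22 × 20 = 181.94 mm
late-season: 0.74 × 3.44 × 35 = 89.10 mm
Seasonal total = 300.34 mm

300 mm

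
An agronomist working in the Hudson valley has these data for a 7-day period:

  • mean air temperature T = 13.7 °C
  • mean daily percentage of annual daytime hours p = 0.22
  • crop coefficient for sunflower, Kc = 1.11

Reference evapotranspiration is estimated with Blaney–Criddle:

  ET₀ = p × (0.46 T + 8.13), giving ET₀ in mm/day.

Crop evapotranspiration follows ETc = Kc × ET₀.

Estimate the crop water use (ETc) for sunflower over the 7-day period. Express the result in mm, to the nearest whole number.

25 mm

ET₀ = 0.22 × (0.46 × 13.7 + 8.13) = 0.22 × 14.432 = 3.1750 mm/d
ETc = Kc × ET₀ = 1.11 × 3.1750 = 3.5243 mm/d
Over 7 days: 3.5243 × 7 = 24.670 mm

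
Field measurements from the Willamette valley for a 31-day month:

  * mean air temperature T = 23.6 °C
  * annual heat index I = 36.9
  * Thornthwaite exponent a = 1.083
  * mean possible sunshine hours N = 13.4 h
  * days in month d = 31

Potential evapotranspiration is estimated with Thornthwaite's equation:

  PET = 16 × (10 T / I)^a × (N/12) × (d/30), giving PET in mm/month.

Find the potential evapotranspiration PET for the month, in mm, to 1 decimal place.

137.7 mm

10T/I = 10 × 23.6 / 36.9 = 6.3957
(10T/I)^a = 6.3957^1.083 = 7.4607
Uncorrected PET = 16 × 7.4607 = 119.371 mm
Correction = (N/12)(d/30) = (13.4/12)(31/30) = 1.1539
PET = 119.371 × 1.1539 = 137.742 mm/month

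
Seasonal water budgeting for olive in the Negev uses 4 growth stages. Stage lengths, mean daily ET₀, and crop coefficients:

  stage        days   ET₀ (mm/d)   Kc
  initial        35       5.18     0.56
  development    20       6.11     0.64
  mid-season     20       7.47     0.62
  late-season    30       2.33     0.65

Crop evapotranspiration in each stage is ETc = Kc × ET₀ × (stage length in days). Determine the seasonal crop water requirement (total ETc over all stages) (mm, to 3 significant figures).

318 mm

initial: 0.56 × 5.18 × 35 = 101.53 mm
development: 0.64 × 6.11 × 20 = 78.21 mm
mid-season: 0.62 × 7.47 × 20 = 92.63 mm
late-season: 0.65 × 2.33 × 30 = 45.44 mm
Seasonal total = 317.81 mm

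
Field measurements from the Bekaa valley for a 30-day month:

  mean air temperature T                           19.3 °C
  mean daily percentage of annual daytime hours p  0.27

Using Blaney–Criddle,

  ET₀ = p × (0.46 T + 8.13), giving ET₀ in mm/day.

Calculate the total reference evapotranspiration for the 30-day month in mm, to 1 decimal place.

137.8 mm

ET₀ = 0.27 × (0.46 × 19.3 + 8.13) = 0.27 × 17.008 = 4.5922 mm/d
Monthly total = 4.5922 × 30 = 137.766 mm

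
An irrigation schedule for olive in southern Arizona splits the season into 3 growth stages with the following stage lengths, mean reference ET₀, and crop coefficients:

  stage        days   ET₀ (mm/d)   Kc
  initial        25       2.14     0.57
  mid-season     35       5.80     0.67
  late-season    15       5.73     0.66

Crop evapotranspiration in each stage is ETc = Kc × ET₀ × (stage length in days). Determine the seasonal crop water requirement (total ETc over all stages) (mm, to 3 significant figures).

223 mm

initial: 0.57 × 2.14 × 25 = 30.50 mm
mid-season: 0.67 × 5.80 × 35 = 136.01 mm
late-season: 0.66 × 5.73 × 15 = 56.73 mm
Seasonal total = 223.24 mm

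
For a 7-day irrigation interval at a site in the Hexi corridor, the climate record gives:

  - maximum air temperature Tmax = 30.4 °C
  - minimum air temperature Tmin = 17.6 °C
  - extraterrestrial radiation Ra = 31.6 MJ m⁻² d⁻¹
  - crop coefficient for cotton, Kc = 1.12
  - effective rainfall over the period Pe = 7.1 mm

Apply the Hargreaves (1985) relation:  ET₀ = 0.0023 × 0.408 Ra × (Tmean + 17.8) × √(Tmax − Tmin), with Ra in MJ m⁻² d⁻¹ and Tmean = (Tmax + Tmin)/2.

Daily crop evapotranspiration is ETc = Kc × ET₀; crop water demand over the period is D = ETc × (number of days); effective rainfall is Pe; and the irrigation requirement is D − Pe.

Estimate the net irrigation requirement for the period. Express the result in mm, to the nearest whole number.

28 mm

Tmean = (30.4 + 17.6)/2 = 24.00 °C
0.408 Ra = 0.408 × 31.6 = 12.8928 mm/d equivalent
ET₀ = 0.0023 × 12.8928 × (24.00 + 17.8) × √12.8 = 0.0023 × 12.8928 × 41.80 × 3.5777 = 4.4346 mm/d
ETc = Kc × ET₀ = 1.12 × 4.4346 = 4.9668 mm/d
Crop demand D = ETc × 7 d = 4.9668 × 7 = 34.768 mm
D − Pe = 34.768 − 7.1 = 27.668 mm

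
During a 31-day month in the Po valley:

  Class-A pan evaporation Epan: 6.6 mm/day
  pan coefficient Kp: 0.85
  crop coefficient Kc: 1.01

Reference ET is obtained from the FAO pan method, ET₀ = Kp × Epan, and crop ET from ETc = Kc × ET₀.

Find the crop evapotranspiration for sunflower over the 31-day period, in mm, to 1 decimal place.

175.6 mm

ET₀ = 0.85 × 6.6 = 5.6100 mm/d
ETc = Kc × ET₀ = 1.01 × 5.6100 = 5.6661 mm/d
Over 31 days: 5.6661 × 31 = 175.649 mm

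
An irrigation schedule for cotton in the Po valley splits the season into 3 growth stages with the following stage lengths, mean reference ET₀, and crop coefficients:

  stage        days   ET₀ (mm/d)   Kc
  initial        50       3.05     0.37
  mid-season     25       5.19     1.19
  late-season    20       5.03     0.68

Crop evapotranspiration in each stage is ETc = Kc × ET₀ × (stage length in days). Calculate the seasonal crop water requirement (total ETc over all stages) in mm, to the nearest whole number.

initial: 0.37 × 3.05 × 50 = 56.43 mm
mid-season: 1.19 × 5.19 × 25 = 154.40 mm
late-season: 0.68 × 5.03 × 20 = 68.41 mm
Seasonal total = 279.24 mm

279 mm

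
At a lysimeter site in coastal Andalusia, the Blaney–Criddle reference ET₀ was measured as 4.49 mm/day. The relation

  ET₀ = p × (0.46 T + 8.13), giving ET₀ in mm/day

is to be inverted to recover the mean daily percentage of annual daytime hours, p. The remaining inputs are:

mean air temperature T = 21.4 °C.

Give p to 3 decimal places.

p = ET₀ / (0.46 T + 8.13) = 4.49 / (0.46 × 21.4 + 8.13) = 4.49 / 17.974 = 0.2498

0.250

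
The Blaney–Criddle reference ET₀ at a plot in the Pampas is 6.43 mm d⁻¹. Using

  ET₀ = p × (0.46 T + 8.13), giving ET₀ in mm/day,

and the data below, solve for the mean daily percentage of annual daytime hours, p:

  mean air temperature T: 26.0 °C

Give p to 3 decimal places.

0.320

p = ET₀ / (0.46 T + 8.13) = 6.43 / (0.46 × 26.0 + 8.13) = 6.43 / 20.090 = 0.3201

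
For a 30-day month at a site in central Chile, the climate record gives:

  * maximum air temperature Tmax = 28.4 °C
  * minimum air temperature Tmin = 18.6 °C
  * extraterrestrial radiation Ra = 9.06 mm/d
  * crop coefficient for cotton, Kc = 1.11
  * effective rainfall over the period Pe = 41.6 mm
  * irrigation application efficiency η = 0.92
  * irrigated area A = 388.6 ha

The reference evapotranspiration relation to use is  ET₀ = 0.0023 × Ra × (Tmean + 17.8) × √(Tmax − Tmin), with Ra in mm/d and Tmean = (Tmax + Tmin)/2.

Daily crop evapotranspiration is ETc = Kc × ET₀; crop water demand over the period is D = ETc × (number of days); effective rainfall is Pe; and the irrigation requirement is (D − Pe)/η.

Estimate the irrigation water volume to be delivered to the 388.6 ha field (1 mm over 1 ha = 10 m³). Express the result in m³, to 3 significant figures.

Tmean = (28.4 + 18.6)/2 = 23.50 °C
ET₀ = 0.0023 × 9.06 × (23.50 + 17.8) × √9.8 = 0.0023 × 9.06 × 41.30 × 3.1305 = 2.6941 mm/d
ETc = Kc × ET₀ = 1.11 × 2.6941 = 2.9905 mm/d
Crop demand D = ETc × 30 d = 2.9905 × 30 = 89.715 mm
D − Pe = 89.715 − 41.6 = 48.115 mm
Gross irrigation = 48.115 / 0.92 = 52.299 mm
Volume = 52.299 mm × 388.6 ha × 10 = 203233.9 m³

203000 m³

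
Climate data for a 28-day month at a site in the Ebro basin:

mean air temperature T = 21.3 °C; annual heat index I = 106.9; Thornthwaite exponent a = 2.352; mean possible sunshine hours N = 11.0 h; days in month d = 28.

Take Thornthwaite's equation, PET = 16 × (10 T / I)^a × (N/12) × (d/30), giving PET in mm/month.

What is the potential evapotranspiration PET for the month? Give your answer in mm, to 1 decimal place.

10T/I = 10 × 21.3 / 106.9 = 1.9925
(10T/I)^a = 1.9925^2.352 = 5.0604
Uncorrected PET = 16 × 5.0604 = 80.966 mm
Correction = (N/12)(d/30) = (11.0/12)(28/30) = 0.8556
PET = 80.966 × 0.8556 = 69.275 mm/month

69.3 mm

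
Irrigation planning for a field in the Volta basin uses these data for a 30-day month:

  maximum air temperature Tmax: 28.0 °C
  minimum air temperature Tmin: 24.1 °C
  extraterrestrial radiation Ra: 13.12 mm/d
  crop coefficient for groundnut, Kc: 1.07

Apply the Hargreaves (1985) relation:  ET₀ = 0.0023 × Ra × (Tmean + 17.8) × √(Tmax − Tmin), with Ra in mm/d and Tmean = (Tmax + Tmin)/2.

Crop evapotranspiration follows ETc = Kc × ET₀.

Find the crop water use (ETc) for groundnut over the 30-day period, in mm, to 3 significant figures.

Tmean = (28.0 + 24.1)/2 = 26.05 °C
ET₀ = 0.0023 × 13.12 × (26.05 + 17.8) × √3.9 = 0.0023 × 13.12 × 43.85 × 1.9748 = 2.6131 mm/d
ETc = Kc × ET₀ = 1.07 × 2.6131 = 2.7960 mm/d
Over 30 days: 2.7960 × 30 = 83.880 mm

83.9 mm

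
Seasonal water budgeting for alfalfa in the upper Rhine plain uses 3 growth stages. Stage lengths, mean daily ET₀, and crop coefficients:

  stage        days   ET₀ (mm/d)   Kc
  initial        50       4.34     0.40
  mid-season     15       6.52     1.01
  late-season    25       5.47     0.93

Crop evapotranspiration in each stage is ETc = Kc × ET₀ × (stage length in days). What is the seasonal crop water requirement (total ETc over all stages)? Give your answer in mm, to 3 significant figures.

313 mm

initial: 0.40 × 4.34 × 50 = 86.80 mm
mid-season: 1.01 × 6.52 × 15 = 98.78 mm
late-season: 0.93 × 5.47 × 25 = 127.18 mm
Seasonal total = 312.76 mm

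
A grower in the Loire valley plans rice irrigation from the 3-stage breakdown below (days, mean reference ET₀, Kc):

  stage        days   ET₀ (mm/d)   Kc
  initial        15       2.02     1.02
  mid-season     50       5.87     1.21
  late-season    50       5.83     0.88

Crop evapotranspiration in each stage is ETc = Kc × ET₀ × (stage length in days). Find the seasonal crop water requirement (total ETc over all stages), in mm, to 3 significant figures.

initial: 1.02 × 2.02 × 15 = 30.91 mm
mid-season: 1.21 × 5.87 × 50 = 355.14 mm
late-season: 0.88 × 5.83 × 50 = 256.52 mm
Seasonal total = 642.57 mm

643 mm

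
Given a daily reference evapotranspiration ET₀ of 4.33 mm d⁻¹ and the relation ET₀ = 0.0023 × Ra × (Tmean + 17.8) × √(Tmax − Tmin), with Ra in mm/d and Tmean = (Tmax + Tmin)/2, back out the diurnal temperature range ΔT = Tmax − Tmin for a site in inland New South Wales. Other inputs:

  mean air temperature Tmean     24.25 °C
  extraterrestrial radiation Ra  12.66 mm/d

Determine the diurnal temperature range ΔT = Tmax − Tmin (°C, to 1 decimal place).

√ΔT = ET₀ / [0.0023 × Ra × (Tmean+17.8)] = 4.33 / (0.0023 × 12.66 × 42.05) = 3.5364
ΔT = 3.5364² = 12.506 °C

12.5 °C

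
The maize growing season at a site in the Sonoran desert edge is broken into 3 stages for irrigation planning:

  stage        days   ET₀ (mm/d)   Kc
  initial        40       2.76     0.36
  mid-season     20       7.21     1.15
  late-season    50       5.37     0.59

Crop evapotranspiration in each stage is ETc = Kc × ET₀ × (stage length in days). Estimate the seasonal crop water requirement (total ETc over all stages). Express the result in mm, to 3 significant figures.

364 mm

initial: 0.36 × 2.76 × 40 = 39.74 mm
mid-season: 1.15 × 7.21 × 20 = 165.83 mm
late-season: 0.59 × 5.37 × 50 = 158.42 mm
Seasonal total = 363.99 mm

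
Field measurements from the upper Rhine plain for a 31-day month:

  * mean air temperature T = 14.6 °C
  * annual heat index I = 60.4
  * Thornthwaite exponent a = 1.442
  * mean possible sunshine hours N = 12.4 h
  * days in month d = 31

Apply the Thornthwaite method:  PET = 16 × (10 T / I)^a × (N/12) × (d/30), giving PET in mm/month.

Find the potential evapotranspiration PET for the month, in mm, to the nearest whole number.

10T/I = 10 × 14.6 / 60.4 = 2.4172
(10T/I)^a = 2.4172^1.442 = 3.5706
Uncorrected PET = 16 × 3.5706 = 57.130 mm
Correction = (N/12)(d/30) = (12.4/12)(31/30) = 1.0678
PET = 57.130 × 1.0678 = 61.003 mm/month

61 mm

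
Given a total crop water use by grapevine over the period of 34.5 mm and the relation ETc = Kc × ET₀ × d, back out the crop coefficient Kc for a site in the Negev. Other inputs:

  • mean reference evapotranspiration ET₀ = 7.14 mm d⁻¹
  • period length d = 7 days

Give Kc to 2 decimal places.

ETc = Kc × ET₀ × d  ⇒  Kc = ETc / (ET₀ × d)
Kc = 34.5 / (7.14 × 7) = 34.5 / 49.98 = 0.6903

0.69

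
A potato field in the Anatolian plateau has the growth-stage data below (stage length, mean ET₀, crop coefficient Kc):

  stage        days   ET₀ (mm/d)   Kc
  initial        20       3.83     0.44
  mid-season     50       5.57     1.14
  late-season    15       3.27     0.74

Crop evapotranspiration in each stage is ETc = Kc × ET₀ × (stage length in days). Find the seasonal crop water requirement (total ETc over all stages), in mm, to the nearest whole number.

387 mm

initial: 0.44 × 3.83 × 20 = 33.70 mm
mid-season: 1.14 × 5.57 × 50 = 317.49 mm
late-season: 0.74 × 3.27 × 15 = 36.30 mm
Seasonal total = 387.49 mm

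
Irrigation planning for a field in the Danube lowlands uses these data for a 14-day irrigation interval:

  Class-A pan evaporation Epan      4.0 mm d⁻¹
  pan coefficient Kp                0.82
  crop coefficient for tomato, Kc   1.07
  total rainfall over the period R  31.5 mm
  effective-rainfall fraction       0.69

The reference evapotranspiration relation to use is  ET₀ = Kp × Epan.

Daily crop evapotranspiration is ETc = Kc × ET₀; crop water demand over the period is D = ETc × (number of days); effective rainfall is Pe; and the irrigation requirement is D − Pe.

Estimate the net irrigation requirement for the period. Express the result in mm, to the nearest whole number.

27 mm

ET₀ = 0.82 × 4.0 = 3.2800 mm/d
ETc = Kc × ET₀ = 1.07 × 3.2800 = 3.5096 mm/d
Crop demand D = ETc × 14 d = 3.5096 × 14 = 49.134 mm
Pe = 0.69 × 31.5 = 21.735 mm
D − Pe = 49.134 − 21.735 = 27.399 mm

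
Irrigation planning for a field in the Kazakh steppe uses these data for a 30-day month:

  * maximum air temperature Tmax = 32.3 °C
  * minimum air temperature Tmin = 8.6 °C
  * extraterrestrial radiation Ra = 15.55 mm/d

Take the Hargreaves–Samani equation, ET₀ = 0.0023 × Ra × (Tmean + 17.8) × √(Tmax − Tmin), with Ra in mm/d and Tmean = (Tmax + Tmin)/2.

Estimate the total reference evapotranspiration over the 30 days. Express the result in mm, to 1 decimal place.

Tmean = (32.3 + 8.6)/2 = 20.45 °C
ET₀ = 0.0023 × 15.55 × (20.45 + 17.8) × √23.7 = 0.0023 × 15.55 × 38.25 × 4.8683 = 6.6599 mm/d
Over 30 days: 6.6599 × 30 = 199.797 mm

199.8 mm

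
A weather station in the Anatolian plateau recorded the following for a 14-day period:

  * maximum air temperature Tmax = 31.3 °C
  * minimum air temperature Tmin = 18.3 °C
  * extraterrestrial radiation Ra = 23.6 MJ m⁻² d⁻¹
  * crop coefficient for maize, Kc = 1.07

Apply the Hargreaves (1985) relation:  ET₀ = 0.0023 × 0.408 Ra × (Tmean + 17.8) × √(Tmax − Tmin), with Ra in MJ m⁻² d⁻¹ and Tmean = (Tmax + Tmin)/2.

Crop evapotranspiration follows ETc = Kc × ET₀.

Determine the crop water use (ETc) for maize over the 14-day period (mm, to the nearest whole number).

51 mm

Tmean = (31.3 + 18.3)/2 = 24.80 °C
0.408 Ra = 0.408 × 23.6 = 9.6288 mm/d equivalent
ET₀ = 0.0023 × 9.6288 × (24.80 + 17.8) × √13.0 = 0.0023 × 9.6288 × 42.60 × 3.6056 = 3.4016 mm/d
ETc = Kc × ET₀ = 1.07 × 3.4016 = 3.6397 mm/d
Over 14 days: 3.6397 × 14 = 50.956 mm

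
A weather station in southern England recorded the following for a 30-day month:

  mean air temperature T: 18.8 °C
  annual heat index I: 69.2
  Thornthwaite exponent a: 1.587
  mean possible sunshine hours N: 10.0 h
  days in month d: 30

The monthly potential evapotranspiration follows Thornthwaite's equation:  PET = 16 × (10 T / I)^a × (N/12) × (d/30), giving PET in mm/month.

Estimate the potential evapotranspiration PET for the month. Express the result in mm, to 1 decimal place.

65.1 mm

10T/I = 10 × 18.8 / 69.2 = 2.7168
(10T/I)^a = 2.7168^1.587 = 4.8848
Uncorrected PET = 16 × 4.8848 = 78.157 mm
Correction = (N/12)(d/30) = (10.0/12)(30/30) = 0.8333
PET = 78.157 × 0.8333 = 65.128 mm/month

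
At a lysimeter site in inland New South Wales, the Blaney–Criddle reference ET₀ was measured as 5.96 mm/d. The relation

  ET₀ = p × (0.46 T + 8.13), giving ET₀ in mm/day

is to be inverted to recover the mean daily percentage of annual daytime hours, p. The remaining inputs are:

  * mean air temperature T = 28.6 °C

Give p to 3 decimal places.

0.280

p = ET₀ / (0.46 T + 8.13) = 5.96 / (0.46 × 28.6 + 8.13) = 5.96 / 21.286 = 0.2800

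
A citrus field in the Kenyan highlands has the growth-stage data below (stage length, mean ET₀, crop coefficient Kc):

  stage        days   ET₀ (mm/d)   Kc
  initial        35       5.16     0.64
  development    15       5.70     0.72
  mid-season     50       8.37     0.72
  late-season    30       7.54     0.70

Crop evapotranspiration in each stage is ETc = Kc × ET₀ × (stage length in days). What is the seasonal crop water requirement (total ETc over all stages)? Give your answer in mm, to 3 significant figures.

initial: 0.64 × 5.16 × 35 = 115.58 mm
development: 0.72 × 5.70 × 15 = 61.56 mm
mid-season: 0.72 × 8.37 × 50 = 301.32 mm
late-season: 0.70 × 7.54 × 30 = 158.34 mm
Seasonal total = 636.80 mm

637 mm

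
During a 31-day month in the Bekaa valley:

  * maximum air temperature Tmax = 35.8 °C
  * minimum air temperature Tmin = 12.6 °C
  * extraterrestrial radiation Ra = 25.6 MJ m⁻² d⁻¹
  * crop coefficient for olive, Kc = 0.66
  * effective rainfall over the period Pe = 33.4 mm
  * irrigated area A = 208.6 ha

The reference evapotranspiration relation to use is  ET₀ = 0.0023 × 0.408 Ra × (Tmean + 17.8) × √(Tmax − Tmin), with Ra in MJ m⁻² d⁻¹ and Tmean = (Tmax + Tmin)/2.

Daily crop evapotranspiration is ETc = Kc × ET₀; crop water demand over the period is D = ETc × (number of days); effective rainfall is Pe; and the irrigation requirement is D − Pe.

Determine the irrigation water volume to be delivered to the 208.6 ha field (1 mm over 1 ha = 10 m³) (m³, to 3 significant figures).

138000 m³

Tmean = (35.8 + 12.6)/2 = 24.20 °C
0.408 Ra = 0.408 × 25.6 = 10.4448 mm/d equivalent
ET₀ = 0.0023 × 10.4448 × (24.20 + 17.8) × √23.2 = 0.0023 × 10.4448 × 42.00 × 4.8166 = 4.8598 mm/d
ETc = Kc × ET₀ = 0.66 × 4.8598 = 3.2075 mm/d
Crop demand D = ETc × 31 d = 3.2075 × 31 = 99.433 mm
D − Pe = 99.433 − 33.4 = 66.033 mm
Volume = 66.033 mm × 208.6 ha × 10 = 137744.8 m³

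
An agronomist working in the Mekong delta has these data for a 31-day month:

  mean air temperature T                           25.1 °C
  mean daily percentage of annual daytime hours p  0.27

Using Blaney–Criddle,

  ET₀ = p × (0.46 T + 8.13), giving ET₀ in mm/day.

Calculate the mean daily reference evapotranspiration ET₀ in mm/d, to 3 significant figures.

ET₀ = 0.27 × (0.46 × 25.1 + 8.13) = 0.27 × 19.676 = 5.3125 mm/d

5.31 mm/d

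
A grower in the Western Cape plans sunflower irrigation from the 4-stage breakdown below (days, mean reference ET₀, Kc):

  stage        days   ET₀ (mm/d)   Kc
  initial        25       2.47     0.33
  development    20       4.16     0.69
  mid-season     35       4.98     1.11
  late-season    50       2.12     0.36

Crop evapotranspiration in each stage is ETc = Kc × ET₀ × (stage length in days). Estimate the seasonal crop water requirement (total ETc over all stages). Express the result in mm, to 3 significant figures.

309 mm

initial: 0.33 × 2.47 × 25 = 20.38 mm
development: 0.69 × 4.16 × 20 = 57.41 mm
mid-season: 1.11 × 4.98 × 35 = 193.47 mm
late-season: 0.36 × 2.12 × 50 = 38.16 mm
Seasonal total = 309.42 mm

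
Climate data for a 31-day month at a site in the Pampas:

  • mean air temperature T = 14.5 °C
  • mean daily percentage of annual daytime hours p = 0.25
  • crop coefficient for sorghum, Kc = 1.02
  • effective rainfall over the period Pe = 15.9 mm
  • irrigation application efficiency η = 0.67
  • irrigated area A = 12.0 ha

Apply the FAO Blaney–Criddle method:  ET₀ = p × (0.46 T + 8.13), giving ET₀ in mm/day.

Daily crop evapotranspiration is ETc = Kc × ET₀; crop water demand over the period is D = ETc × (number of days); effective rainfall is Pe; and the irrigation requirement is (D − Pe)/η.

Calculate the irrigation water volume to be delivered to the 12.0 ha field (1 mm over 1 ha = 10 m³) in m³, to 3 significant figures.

18100 m³

ET₀ = 0.25 × (0.46 × 14.5 + 8.13) = 0.25 × 14.800 = 3.7000 mm/d
ETc = Kc × ET₀ = 1.02 × 3.7000 = 3.7740 mm/d
Crop demand D = ETc × 31 d = 3.7740 × 31 = 116.994 mm
D − Pe = 116.994 − 15.9 = 101.094 mm
Gross irrigation = 101.094 / 0.67 = 150.887 mm
Volume = 150.887 mm × 12.0 ha × 10 = 18106.4 m³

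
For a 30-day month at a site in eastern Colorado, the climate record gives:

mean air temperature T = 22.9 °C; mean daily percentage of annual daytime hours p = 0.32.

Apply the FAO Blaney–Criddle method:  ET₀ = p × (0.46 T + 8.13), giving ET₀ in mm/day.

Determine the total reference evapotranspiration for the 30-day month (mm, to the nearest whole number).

ET₀ = 0.32 × (0.46 × 22.9 + 8.13) = 0.32 × 18.664 = 5.9725 mm/d
Monthly total = 5.9725 × 30 = 179.175 mm

179 mm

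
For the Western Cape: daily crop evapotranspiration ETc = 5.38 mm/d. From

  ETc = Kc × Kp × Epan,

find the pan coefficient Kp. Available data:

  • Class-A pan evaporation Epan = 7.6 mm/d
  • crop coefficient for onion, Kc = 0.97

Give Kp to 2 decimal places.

ETc = Kc × Kp × Epan  ⇒  Kp = ETc / (Kc × Epan)
Kp = 5.38 / (0.97 × 7.6) = 5.38 / 7.372 = 0.7298

0.73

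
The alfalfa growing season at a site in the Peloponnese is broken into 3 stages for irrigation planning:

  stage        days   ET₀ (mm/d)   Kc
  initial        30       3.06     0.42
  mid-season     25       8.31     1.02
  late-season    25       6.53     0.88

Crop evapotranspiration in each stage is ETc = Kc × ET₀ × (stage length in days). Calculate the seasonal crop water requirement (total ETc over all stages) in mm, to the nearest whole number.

initial: 0.42 × 3.06 × 30 = 38.56 mm
mid-season: 1.02 × 8.31 × 25 = 211.91 mm
late-season: 0.88 × 6.53 × 25 = 143.66 mm
Seasonal total = 394.13 mm

394 mm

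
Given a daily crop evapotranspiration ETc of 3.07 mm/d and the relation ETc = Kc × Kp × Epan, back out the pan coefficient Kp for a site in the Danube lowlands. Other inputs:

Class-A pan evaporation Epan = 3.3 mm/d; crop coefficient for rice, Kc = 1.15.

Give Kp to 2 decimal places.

ETc = Kc × Kp × Epan  ⇒  Kp = ETc / (Kc × Epan)
Kp = 3.07 / (1.15 × 3.3) = 3.07 / 3.795 = 0.8090

0.81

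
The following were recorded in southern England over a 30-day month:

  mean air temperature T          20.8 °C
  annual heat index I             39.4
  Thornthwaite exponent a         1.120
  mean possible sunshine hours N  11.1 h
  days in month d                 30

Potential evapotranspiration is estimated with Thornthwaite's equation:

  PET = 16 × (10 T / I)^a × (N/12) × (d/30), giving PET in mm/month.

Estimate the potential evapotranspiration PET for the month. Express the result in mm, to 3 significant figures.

95.4 mm

10T/I = 10 × 20.8 / 39.4 = 5.2792
(10T/I)^a = 5.2792^1.120 = 6.4458
Uncorrected PET = 16 × 6.4458 = 103.133 mm
Correction = (N/12)(d/30) = (11.1/12)(30/30) = 0.9250
PET = 103.133 × 0.9250 = 95.398 mm/month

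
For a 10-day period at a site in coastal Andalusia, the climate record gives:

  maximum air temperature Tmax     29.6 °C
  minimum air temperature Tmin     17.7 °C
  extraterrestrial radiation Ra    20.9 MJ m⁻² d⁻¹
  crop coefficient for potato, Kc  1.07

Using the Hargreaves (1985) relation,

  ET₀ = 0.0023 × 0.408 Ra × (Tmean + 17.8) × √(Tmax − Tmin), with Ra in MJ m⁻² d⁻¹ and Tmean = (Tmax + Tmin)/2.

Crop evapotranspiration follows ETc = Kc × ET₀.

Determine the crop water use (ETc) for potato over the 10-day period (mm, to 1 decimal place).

30.0 mm

Tmean = (29.6 + 17.7)/2 = 23.65 °C
0.408 Ra = 0.408 × 20.9 = 8.5272 mm/d equivalent
ET₀ = 0.0023 × 8.5272 × (23.65 + 17.8) × √11.9 = 0.0023 × 8.5272 × 41.45 × 3.4496 = 2.8043 mm/d
ETc = Kc × ET₀ = 1.07 × 2.8043 = 3.0006 mm/d
Over 10 days: 3.0006 × 10 = 30.006 mm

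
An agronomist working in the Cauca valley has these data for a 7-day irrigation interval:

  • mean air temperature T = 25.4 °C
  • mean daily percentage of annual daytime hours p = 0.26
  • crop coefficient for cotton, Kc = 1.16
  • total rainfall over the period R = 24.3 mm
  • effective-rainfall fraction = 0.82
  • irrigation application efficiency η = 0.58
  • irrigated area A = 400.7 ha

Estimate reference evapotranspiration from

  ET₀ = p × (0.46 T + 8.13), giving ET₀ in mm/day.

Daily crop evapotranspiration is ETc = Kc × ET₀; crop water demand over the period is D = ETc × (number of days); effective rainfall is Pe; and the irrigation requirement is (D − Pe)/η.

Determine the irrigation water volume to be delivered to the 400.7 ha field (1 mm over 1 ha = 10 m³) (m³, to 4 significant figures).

ET₀ = 0.26 × (0.46 × 25.4 + 8.13) = 0.26 × 19.814 = 5.1516 mm/d
ETc = Kc × ET₀ = 1.16 × 5.1516 = 5.9759 mm/d
Crop demand D = ETc × 7 d = 5.9759 × 7 = 41.831 mm
Pe = 0.82 × 24.3 = 19.926 mm
D − Pe = 41.831 − 19.926 = 21.905 mm
Gross irrigation = 21.905 / 0.58 = 37.767 mm
Volume = 37.767 mm × 400.7 ha × 10 = 151332.4 m³

151300 m³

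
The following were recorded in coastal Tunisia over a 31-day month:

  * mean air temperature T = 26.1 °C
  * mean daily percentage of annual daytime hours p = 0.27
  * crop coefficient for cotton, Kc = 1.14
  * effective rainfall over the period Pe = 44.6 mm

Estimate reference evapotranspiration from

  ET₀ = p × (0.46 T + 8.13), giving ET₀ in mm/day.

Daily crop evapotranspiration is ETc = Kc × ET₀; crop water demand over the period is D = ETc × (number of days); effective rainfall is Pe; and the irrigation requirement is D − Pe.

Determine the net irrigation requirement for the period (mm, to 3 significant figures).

148 mm

ET₀ = 0.27 × (0.46 × 26.1 + 8.13) = 0.27 × 20.136 = 5.4367 mm/d
ETc = Kc × ET₀ = 1.14 × 5.4367 = 6.1978 mm/d
Crop demand D = ETc × 31 d = 6.1978 × 31 = 192.132 mm
D − Pe = 192.132 − 44.6 = 147.532 mm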